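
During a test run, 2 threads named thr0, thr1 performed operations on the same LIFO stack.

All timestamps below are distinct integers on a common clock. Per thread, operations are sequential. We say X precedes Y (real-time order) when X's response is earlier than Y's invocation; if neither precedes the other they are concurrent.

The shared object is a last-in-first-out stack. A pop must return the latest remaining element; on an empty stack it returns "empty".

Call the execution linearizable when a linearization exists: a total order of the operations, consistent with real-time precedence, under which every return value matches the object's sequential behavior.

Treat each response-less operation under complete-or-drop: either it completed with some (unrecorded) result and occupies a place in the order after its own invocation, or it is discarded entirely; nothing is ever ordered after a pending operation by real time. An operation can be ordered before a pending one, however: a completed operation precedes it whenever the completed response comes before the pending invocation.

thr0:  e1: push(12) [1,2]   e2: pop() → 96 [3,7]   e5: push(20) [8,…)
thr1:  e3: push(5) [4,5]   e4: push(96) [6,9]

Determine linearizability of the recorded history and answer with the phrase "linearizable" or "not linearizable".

linearizable

witness order: e1, e3, e4, e2
1. e1 push(12), leaving stack <12>
2. e3 push(5), leaving stack <12,5>
3. e4 push(96), leaving stack <12,5,96>
4. e2 pop() → 96, leaving stack <12,5>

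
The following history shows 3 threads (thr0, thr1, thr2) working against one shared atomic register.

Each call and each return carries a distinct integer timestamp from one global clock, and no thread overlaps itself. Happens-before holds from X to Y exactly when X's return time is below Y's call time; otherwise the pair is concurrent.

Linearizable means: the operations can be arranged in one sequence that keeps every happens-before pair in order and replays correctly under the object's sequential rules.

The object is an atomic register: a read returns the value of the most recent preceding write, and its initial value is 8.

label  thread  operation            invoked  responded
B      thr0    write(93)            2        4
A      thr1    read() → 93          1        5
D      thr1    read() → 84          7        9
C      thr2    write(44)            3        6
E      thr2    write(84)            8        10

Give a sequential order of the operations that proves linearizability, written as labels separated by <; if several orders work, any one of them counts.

after step 1 (B write(93)): value 93
after step 2 (A read() → 93): value 93
after step 3 (C write(44)): value 44
after step 4 (E write(84)): value 84
after step 5 (D read() → 84): value 84

B < A < C < E < D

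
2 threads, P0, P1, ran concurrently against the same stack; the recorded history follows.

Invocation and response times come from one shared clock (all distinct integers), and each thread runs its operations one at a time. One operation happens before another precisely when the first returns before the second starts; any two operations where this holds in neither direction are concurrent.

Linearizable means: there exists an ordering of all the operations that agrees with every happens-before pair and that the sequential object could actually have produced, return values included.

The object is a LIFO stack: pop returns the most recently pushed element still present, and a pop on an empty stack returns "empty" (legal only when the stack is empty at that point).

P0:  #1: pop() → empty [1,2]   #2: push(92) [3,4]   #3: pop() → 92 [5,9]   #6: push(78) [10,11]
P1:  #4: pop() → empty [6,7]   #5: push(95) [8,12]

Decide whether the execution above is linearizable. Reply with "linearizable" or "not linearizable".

one valid linearization: #1, #2, #3, #4, #5, #6
step 1: #1 pop() → empty — stack <>
step 2: #2 push(92) — stack <92>
step 3: #3 pop() → 92 — stack <>
step 4: #4 pop() → empty — stack <>
step 5: #5 push(95) — stack <95>
step 6: #6 push(78) — stack <95,78>

linearizable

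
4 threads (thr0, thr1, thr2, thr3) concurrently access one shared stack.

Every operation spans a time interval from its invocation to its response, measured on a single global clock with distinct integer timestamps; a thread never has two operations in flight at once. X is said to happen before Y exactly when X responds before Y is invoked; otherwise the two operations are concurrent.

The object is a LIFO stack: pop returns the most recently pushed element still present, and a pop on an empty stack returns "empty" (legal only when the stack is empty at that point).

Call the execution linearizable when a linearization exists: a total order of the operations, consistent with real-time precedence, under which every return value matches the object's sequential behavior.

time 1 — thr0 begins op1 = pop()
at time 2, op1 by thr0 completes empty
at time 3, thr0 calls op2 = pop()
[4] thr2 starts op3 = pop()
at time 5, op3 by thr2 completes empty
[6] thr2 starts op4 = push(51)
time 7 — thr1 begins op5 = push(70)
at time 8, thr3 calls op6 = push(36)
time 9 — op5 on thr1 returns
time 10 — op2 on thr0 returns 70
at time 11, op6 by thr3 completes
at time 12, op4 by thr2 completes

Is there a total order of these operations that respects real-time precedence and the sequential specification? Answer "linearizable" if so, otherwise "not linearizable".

one valid linearization: op1, op3, op4, op5, op2, op6
1. op1 pop() → empty, leaving stack <>
2. op3 pop() → empty, leaving stack <>
3. op4 push(51), leaving stack <51>
4. op5 push(70), leaving stack <51,70>
5. op2 pop() → 70, leaving stack <51>
6. op6 push(36), leaving stack <51,36>

linearizable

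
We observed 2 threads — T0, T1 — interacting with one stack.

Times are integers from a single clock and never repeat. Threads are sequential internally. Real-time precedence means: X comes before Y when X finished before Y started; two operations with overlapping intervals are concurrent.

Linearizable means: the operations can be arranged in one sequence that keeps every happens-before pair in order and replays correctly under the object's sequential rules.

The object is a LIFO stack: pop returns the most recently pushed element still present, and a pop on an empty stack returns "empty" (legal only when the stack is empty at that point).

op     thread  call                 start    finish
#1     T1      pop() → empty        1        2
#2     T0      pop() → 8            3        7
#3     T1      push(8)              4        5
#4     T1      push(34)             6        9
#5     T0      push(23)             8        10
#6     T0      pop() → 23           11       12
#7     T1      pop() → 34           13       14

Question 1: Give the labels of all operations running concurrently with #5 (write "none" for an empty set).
#4

#5 runs from 8 to 10; window-overlapping ops are concurrent
#1 [1,2]: before
#2 [3,7]: before
#3 [4,5]: before
#4 [6,9]: concurrent
#6 [11,12]: after
#7 [13,14]: after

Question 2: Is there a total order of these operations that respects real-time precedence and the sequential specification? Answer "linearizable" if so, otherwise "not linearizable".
linearizable

a witness: #1, #3, #2, #4, #5, #6, #7
step 1: #1 pop() → empty — stack <>
step 2: #3 push(8) — stack <8>
step 3: #2 pop() → 8 — stack <>
step 4: #4 push(34) — stack <34>
step 5: #5 push(23) — stack <34,23>
step 6: #6 pop() → 23 — stack <34>
step 7: #7 pop() → 34 — stack <>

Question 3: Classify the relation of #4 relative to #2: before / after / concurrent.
concurrent

#4 spans [6,9], #2 spans [3,7]
the intervals overlap in both directions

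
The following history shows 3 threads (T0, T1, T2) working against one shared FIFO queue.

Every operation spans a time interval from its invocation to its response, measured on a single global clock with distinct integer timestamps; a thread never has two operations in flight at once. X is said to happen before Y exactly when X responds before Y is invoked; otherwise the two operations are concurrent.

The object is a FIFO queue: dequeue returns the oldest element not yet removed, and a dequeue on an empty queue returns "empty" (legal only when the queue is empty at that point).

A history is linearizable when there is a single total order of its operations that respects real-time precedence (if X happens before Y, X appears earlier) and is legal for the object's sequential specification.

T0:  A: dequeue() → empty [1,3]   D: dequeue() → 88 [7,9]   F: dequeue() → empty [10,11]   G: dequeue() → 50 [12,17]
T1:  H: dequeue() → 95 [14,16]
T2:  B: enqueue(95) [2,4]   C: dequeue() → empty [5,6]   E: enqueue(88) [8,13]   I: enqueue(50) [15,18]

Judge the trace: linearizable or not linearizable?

not linearizable

events 1..5 are fine; event 6 — the response of C at time 6 — makes the prefix non-linearizable
2 orders of the 3 completed FIFO queue ops respect real time; none is legal
for example A, B, C fails at step 3: C dequeue() → empty is not legal there
for example B, A, C fails at step 2: A dequeue() → empty is not legal there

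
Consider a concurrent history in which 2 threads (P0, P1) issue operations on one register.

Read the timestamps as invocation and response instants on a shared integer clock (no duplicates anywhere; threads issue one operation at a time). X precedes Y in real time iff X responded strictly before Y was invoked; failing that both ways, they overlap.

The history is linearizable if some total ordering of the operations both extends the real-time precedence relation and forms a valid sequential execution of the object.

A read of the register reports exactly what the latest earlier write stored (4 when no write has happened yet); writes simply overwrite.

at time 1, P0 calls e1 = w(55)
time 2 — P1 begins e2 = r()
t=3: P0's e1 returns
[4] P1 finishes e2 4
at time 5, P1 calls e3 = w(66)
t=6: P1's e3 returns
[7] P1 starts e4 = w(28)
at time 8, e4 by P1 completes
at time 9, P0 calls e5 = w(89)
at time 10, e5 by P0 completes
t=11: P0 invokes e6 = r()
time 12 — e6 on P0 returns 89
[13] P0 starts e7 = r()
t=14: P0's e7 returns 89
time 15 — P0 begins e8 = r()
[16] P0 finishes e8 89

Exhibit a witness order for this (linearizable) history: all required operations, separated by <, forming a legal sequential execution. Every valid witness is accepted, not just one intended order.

e2 < e1 < e3 < e4 < e5 < e6 < e7 < e8

after step 1 (e2 r() → 4): value 4
after step 2 (e1 w(55)): value 55
after step 3 (e3 w(66)): value 66
after step 4 (e4 w(28)): value 28
after step 5 (e5 w(89)): value 89
after step 6 (e6 r() → 89): value 89
after step 7 (e7 r() → 89): value 89
after step 8 (e8 r() → 89): value 89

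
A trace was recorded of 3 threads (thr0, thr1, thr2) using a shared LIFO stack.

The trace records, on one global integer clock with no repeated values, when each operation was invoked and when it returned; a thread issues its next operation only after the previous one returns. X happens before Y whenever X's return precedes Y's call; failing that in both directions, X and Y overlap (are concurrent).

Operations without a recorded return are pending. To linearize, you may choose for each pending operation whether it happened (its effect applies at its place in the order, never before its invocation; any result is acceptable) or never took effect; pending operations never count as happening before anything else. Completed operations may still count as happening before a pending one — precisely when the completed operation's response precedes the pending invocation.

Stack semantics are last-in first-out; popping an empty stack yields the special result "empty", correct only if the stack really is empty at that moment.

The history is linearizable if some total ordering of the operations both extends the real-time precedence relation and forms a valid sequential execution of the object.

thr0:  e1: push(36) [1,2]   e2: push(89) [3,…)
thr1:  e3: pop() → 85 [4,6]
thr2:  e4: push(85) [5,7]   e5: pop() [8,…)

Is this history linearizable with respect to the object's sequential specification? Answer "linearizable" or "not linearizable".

linearizable

a witness: e1, e2, e4, e3
step 1: e1 push(36) — stack <36>
step 2: e2 push(89) (pending, included) — stack <36,89>
step 3: e4 push(85) — stack <36,89,85>
step 4: e3 pop() → 85 — stack <36,89>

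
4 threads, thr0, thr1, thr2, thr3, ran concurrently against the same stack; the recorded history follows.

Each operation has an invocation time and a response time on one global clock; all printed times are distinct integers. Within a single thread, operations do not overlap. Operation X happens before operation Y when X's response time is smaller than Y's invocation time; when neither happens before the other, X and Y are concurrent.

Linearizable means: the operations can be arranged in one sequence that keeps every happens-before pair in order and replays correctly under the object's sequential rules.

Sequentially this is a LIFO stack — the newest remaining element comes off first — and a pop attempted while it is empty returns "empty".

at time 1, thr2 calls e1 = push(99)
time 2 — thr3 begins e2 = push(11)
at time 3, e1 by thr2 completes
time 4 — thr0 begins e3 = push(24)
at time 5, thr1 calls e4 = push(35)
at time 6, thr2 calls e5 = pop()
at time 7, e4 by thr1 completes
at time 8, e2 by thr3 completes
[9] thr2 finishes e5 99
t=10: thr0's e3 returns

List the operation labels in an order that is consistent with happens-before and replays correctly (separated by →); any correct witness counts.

e1 → e5 → e2 → e3 → e4

step 1: e1 push(99) — stack <99>
step 2: e5 pop() → 99 — stack <>
step 3: e2 push(11) — stack <11>
step 4: e3 push(24) — stack <11,24>
step 5: e4 push(35) — stack <11,24,35>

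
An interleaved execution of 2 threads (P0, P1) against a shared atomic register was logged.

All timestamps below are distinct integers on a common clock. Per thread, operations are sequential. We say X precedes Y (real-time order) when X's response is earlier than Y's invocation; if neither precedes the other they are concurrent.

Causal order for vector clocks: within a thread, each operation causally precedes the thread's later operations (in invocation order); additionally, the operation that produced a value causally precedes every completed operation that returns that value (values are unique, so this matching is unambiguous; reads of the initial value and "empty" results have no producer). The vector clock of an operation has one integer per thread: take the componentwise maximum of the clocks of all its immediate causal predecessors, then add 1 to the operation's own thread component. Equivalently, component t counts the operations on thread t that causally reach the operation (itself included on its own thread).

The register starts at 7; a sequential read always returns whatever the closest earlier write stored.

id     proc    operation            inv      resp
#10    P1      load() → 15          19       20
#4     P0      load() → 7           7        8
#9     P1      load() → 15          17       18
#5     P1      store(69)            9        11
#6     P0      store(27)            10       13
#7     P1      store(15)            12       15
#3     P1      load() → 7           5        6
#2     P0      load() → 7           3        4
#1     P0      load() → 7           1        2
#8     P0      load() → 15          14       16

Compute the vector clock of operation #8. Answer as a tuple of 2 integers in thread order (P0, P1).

root op #3, invoked 5: fresh clock plus P1's own tick → (0, 1)
root op #1, invoked 1: fresh clock plus P0's own tick → (1, 0)
from VC(#3)=(0, 1), #5 (invoked 9) maxes components and bumps P1 → (0, 2)
from VC(#1)=(1, 0), #2 (invoked 3) maxes components and bumps P0 → (2, 0)
from VC(#5)=(0, 2), #7 (invoked 12) maxes components and bumps P1 → (0, 3)
from VC(#2)=(2, 0), #4 (invoked 7) maxes components and bumps P0 → (3, 0)
from VC(#7)=(0, 3), #9 (invoked 17) maxes components and bumps P1 → (0, 4)
from VC(#4)=(3, 0), #6 (invoked 10) maxes components and bumps P0 → (4, 0)
from VC(#7)=(0, 3), VC(#9)=(0, 4), #10 (invoked 19) maxes components and bumps P1 → (0, 5)
from VC(#6)=(4, 0), VC(#7)=(0, 3), #8 (invoked 14) maxes components and bumps P0 → (5, 3)
target: VC(#8) = (5, 3)

(5, 3)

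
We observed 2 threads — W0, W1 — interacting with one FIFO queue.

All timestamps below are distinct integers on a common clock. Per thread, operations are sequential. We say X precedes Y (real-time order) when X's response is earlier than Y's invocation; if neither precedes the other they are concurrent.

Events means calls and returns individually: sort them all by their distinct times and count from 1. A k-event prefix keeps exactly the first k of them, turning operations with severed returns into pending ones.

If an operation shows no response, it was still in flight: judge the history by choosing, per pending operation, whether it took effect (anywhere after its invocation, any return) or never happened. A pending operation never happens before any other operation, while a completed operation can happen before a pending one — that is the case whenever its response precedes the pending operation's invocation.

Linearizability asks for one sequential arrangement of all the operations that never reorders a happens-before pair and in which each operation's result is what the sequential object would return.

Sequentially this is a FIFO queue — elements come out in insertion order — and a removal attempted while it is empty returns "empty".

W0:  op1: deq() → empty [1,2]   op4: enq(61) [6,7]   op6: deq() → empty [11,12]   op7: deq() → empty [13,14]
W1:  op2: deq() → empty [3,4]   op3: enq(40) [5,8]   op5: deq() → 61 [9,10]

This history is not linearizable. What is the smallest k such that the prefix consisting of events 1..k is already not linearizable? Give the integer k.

12

a valid linearization of events 1..11 exists, for instance op1, op2, op4, op3, op5:
step 1: op1 deq() → empty — queue <>
step 2: op2 deq() → empty — queue <>
step 3: op4 enq(61) — queue <61>
step 4: op3 enq(40) — queue <61,40>
step 5: op5 deq() → 61 — queue <40>
at event 12 (op6's time-12 response) nothing linearizes any more
take op1, op2, op3, op4, op5, op6: step 5 already fails, because op5 deq() → 61 cannot occur there
take op1, op2, op4, op3, op5, op6: step 6 already fails, because op6 deq() → empty cannot occur there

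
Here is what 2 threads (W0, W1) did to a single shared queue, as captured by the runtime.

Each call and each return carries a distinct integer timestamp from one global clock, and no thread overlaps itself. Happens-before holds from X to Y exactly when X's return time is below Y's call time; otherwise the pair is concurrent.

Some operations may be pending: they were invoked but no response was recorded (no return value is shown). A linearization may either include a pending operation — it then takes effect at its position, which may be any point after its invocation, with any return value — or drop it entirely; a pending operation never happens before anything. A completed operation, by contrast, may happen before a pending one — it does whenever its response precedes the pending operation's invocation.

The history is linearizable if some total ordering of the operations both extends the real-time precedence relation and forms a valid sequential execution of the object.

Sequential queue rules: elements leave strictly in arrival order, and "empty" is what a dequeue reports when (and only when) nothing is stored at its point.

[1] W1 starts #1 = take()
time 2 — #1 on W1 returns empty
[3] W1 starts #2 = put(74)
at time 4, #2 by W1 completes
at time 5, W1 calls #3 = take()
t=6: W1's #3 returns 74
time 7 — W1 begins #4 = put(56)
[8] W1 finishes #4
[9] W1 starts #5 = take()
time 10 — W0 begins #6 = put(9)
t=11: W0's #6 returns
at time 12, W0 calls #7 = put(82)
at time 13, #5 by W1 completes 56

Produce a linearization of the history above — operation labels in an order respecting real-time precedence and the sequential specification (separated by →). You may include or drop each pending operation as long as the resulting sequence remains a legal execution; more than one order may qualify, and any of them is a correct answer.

1. #1 take() → empty, leaving queue <>
2. #2 put(74), leaving queue <74>
3. #3 take() → 74, leaving queue <>
4. #4 put(56), leaving queue <56>
5. #5 take() → 56, leaving queue <>
6. #6 put(9), leaving queue <9>

#1 → #2 → #3 → #4 → #5 → #6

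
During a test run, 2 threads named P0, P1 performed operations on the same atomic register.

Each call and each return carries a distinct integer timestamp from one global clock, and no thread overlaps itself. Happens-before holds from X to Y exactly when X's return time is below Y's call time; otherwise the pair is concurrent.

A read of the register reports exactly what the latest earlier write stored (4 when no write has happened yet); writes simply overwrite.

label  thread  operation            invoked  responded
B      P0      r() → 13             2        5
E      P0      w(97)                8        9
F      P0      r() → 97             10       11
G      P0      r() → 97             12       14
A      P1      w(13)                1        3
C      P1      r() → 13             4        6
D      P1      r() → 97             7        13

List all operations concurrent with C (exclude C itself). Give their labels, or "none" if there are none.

C spans [4,6]; an op avoiding the whole window 4..6 is ordered, any other is concurrent
A [1,3]: before
B [2,5]: concurrent
D [7,13]: after
E [8,9]: after
F [10,11]: after
G [12,14]: after

B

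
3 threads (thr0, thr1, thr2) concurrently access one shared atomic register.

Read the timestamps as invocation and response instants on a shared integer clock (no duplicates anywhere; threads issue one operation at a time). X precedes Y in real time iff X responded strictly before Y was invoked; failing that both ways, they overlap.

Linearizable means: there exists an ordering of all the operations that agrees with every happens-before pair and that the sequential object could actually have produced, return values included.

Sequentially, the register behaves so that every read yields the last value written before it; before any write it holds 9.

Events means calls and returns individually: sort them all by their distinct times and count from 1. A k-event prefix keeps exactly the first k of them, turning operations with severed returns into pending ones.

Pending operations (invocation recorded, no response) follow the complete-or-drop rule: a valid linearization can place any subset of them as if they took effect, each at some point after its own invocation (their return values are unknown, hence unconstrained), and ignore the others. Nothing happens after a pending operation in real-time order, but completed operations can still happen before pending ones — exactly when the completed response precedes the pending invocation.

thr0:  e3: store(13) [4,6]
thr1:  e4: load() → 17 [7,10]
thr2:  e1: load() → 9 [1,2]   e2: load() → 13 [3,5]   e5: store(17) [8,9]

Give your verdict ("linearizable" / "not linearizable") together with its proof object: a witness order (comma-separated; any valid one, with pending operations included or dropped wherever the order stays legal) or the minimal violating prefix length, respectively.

1. e1 load() → 9, leaving value 9
2. e3 store(13), leaving value 13
3. e2 load() → 13, leaving value 13
4. e5 store(17), leaving value 17
5. e4 load() → 17, leaving value 17

linearizable — witness: e1, e3, e2, e5, e4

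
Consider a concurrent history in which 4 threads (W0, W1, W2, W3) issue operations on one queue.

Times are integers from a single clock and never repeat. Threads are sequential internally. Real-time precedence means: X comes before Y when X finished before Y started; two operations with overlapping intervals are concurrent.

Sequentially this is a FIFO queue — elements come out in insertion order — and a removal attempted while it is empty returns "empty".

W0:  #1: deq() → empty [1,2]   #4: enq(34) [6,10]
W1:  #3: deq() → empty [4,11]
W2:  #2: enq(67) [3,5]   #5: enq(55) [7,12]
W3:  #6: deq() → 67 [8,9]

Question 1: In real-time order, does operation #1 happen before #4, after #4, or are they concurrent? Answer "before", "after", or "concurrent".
Answer: before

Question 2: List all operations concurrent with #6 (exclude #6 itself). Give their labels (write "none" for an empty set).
Answer: #3, #4, #5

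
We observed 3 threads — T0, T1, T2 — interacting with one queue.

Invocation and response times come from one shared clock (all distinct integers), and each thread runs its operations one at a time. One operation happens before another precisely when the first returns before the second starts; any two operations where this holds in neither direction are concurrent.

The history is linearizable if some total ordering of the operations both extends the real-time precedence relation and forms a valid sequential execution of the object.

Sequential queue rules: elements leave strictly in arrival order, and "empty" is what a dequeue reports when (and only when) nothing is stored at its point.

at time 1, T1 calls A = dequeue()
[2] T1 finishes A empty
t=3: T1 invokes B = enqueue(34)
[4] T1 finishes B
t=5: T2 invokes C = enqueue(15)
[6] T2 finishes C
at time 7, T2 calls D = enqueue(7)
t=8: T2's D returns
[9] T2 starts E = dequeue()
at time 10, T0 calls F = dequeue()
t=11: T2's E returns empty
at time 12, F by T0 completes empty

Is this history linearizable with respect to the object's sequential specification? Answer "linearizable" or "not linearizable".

not linearizable

already the first 11 events (up to E's response at time 11) admit no linearization; the first 10 still do
exactly one order of the 5 completed ops respects real time; the queue replay fails
no escape via the 1 pending operation (F): every completion choice fails
take A, B, C, D, E (pending dropped): step 5 already fails, because E dequeue() → empty cannot occur there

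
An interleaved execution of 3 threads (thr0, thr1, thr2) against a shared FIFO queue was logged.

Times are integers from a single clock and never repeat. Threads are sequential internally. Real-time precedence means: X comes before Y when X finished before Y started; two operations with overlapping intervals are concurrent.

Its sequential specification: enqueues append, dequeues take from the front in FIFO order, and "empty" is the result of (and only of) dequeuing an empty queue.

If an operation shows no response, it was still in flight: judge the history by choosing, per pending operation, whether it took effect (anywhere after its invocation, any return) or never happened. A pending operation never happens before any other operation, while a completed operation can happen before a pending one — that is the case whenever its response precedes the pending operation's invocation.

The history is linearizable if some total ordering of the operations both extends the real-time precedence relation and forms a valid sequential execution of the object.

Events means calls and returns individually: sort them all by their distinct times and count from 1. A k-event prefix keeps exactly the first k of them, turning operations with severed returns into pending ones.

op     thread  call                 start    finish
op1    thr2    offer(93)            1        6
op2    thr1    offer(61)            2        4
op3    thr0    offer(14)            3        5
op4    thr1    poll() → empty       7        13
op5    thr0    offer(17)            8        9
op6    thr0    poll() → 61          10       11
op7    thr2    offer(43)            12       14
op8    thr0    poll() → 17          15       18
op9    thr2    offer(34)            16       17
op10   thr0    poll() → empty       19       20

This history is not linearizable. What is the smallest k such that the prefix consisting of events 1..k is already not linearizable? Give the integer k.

events 1..12 are linearizable, e.g. via op1, op2, op3, op4, op5, op6:
after step 1 (op1 offer(93)): queue <93>
after step 2 (op2 offer(61)): queue <93,61>
after step 3 (op3 offer(14)): queue <93,61,14>
after step 4 (op4 poll() (pending, included)): queue <61,14>
after step 5 (op5 offer(17)): queue <61,14,17>
after step 6 (op6 poll() → 61): queue <14,17>
adding event 13 (op4 responds at 13) leaves no legal real-time order
no escape via the 1 pending operation (op7): every completion choice fails
e.g. op1, op2, op3, op4, op5, op6 (pending dropped): illegal at step 4, since op4 poll() → empty cannot apply there
e.g. op1, op2, op3, op5, op4, op6 (pending dropped): illegal at step 5, since op4 poll() → empty cannot apply there

13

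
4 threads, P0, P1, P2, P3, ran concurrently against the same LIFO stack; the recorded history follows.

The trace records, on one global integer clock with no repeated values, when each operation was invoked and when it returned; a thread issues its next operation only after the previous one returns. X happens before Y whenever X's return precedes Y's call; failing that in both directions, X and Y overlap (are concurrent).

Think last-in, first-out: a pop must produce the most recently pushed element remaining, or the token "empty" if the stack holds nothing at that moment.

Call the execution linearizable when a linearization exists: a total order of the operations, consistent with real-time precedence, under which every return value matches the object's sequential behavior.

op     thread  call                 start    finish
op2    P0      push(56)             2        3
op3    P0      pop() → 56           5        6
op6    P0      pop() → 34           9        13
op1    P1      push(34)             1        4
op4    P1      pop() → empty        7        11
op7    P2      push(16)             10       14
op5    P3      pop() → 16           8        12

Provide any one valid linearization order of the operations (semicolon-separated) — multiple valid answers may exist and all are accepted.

1. op1 push(34), leaving stack <34>
2. op2 push(56), leaving stack <34,56>
3. op3 pop() → 56, leaving stack <34>
4. op6 pop() → 34, leaving stack <>
5. op4 pop() → empty, leaving stack <>
6. op7 push(16), leaving stack <16>
7. op5 pop() → 16, leaving stack <>

op1; op2; op3; op6; op4; op7; op5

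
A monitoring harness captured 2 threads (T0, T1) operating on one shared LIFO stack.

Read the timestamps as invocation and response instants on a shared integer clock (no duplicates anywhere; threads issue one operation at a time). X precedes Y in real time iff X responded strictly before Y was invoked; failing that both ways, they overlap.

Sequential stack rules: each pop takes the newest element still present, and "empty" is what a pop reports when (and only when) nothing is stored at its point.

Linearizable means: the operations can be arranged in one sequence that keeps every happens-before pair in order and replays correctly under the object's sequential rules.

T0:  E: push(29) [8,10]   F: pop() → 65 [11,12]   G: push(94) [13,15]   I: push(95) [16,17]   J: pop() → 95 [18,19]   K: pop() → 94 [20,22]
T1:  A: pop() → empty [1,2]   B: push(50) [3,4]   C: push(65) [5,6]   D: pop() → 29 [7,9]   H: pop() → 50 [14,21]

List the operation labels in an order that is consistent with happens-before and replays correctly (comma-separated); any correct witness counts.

step 1: A pop() → empty — stack <>
step 2: B push(50) — stack <50>
step 3: C push(65) — stack <50,65>
step 4: E push(29) — stack <50,65,29>
step 5: D pop() → 29 — stack <50,65>
step 6: F pop() → 65 — stack <50>
step 7: G push(94) — stack <50,94>
step 8: I push(95) — stack <50,94,95>
step 9: J pop() → 95 — stack <50,94>
step 10: K pop() → 94 — stack <50>
step 11: H pop() → 50 — stack <>

A, B, C, E, D, F, G, I, J, K, H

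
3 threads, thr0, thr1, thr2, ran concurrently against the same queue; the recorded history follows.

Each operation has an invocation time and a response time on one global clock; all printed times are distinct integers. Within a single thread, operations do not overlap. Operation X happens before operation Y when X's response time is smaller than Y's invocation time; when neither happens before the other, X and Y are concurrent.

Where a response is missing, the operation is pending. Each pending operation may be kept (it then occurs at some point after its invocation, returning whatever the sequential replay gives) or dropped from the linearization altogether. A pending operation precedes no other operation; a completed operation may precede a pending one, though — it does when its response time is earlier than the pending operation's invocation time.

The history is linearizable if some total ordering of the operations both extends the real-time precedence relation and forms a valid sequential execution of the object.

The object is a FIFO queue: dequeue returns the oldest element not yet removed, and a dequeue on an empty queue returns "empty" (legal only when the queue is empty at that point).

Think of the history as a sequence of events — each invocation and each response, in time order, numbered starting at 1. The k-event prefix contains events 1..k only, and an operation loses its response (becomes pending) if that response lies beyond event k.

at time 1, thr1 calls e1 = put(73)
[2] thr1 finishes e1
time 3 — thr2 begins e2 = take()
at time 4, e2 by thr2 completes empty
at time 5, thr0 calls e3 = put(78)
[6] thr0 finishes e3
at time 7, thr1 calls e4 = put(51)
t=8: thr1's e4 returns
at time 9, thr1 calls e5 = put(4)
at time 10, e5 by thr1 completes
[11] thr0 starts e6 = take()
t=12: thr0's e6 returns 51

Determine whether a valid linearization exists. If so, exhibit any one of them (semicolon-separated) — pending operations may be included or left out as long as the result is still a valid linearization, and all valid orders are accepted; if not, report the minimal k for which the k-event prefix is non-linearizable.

the violation lands at event 4, e2's response at time 4: events 1..3 linearize, events 1..4 do not
exhaustive check: the 2 completed queue ops admit one real-time order; illegal
for example e1, e2 fails at step 2: e2 take() → empty is not legal there

not linearizable — minimal violating prefix: 4 events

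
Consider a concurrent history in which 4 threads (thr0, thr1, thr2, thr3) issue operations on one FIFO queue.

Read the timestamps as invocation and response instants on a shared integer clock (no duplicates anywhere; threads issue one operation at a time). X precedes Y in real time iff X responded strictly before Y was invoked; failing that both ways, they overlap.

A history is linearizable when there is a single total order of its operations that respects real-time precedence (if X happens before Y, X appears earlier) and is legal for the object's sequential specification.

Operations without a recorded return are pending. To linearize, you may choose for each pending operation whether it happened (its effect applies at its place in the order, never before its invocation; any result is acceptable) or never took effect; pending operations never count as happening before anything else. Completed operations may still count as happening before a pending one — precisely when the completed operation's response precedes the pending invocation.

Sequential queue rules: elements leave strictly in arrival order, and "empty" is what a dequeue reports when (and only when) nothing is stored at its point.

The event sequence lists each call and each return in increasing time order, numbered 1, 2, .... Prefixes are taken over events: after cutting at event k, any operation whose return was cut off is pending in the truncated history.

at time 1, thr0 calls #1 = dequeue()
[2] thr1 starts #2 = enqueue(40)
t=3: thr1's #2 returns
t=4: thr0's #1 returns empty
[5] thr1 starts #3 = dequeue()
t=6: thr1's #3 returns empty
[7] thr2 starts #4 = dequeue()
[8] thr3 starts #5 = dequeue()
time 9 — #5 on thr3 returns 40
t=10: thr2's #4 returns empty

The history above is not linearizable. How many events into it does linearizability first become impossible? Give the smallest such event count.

6

events 1..5 are linearizable, e.g. via #1, #2:
step 1: #1 dequeue() → empty — queue <>
step 2: #2 enqueue(40) — queue <40>
include event 6 — #3 responding at 6 — and every candidate order breaks
sample order #1, #2, #3 stalls at step 3 — #3 dequeue() → empty has no legal effect
sample order #2, #1, #3 stalls at step 2 — #1 dequeue() → empty has no legal effect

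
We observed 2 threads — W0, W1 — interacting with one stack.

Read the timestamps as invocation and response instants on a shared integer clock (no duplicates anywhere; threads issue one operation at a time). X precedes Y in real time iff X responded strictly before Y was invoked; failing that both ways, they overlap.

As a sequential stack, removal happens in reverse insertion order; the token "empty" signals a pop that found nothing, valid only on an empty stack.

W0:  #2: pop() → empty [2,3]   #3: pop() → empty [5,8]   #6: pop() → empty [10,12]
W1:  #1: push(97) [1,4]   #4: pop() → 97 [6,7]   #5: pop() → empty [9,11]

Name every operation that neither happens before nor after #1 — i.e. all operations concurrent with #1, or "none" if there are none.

#1 spans [1,4]; an op avoiding the whole window 1..4 is ordered, any other is concurrent
#2 [2,3]: concurrent
#3 [5,8]: after
#4 [6,7]: after
#5 [9,11]: after
#6 [10,12]: after

#2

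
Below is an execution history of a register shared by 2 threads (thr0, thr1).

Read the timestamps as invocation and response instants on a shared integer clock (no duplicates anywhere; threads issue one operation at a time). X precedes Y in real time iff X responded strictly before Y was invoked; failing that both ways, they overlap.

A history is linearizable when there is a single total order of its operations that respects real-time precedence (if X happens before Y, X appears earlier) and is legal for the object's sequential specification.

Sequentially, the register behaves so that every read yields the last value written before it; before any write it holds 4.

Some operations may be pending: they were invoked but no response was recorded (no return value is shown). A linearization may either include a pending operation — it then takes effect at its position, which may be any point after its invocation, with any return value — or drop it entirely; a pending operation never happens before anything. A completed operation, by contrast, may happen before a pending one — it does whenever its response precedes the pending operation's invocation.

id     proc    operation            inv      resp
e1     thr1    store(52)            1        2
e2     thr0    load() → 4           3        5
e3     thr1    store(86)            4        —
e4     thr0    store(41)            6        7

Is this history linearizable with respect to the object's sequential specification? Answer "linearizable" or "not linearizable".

cut after 4 events: linearizable; cut after 5 events (e2 responds, time 5): not linearizable
the completed operations (2 total) allow one real-time order; the register replay rejects it
no escape via the 1 pending operation (e3): every completion choice fails
for example e1, e2 (pending dropped) fails at step 2: e2 load() → 4 is not legal there

not linearizable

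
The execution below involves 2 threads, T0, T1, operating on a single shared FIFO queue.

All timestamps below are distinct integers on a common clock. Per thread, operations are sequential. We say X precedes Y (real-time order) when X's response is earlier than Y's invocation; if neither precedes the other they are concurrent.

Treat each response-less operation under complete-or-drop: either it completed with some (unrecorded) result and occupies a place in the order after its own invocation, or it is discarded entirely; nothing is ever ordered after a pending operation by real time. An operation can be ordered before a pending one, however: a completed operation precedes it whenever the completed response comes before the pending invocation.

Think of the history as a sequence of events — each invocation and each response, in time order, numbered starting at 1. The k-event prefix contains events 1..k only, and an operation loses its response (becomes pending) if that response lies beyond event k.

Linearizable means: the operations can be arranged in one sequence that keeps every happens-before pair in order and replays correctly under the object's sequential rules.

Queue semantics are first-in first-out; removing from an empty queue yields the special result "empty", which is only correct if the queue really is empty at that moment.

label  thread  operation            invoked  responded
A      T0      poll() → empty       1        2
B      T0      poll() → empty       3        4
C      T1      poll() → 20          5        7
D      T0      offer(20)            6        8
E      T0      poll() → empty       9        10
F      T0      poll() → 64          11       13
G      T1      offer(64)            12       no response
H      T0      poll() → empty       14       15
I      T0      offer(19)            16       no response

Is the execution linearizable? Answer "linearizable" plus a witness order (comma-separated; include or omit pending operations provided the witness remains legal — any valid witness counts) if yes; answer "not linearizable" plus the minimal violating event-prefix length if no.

linearizable — witness: A, B, D, C, E, G, F, H

1. A poll() → empty, leaving queue <>
2. B poll() → empty, leaving queue <>
3. D offer(20), leaving queue <20>
4. C poll() → 20, leaving queue <>
5. E poll() → empty, leaving queue <>
6. G offer(64) (pending, included), leaving queue <64>
7. F poll() → 64, leaving queue <>
8. H poll() → empty, leaving queue <>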